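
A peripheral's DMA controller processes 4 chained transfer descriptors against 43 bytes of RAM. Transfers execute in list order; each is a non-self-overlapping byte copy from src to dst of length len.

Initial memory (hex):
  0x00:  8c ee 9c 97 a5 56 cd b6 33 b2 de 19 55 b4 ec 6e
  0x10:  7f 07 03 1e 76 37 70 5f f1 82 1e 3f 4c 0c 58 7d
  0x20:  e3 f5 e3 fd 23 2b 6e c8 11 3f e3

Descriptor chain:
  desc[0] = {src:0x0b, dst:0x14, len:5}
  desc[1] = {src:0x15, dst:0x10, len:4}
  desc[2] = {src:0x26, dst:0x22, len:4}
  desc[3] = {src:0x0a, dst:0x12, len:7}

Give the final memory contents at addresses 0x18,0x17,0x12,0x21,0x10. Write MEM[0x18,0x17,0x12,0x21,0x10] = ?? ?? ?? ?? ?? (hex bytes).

MEM[0x18,0x17,0x12,0x21,0x10] = 55 6e de f5 55

D0: mem[0x14..0x18] <- [19 55 b4 ec 6e]
D1: mem[0x10..0x13] <- [55 b4 ec 6e]
D2: mem[0x22..0x25] <- [6e c8 11 3f]
D3: mem[0x12..0x18] <- [de 19 55 b4 ec 6e 55]
query mem[0x18]=0x55, mem[0x17]=0x6e, mem[0x12]=0xde, mem[0x21]=0xf5, mem[0x10]=0x55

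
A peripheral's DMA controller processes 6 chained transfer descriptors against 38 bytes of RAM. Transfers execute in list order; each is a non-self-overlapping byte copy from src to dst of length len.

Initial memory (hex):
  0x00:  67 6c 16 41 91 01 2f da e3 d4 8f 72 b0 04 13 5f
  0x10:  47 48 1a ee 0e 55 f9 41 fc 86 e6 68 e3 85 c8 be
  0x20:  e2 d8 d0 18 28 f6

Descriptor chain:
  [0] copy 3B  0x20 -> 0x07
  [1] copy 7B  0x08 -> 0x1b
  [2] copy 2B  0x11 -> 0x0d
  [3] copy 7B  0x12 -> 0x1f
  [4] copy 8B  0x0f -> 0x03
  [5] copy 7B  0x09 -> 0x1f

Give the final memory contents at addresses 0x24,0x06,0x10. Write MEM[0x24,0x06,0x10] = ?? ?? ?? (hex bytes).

MEM[0x24,0x06,0x10] = 1a 1a 47

#0 dst[0x07+3] := {0xe2,0xd8,0xd0}
#1 dst[0x1b+7] := {0xd8,0xd0,0x8f,0x72,0xb0,0x04,0x13}
#2 dst[0x0d+2] := {0x48,0x1a}
#3 dst[0x1f+7] := {0x1a,0xee,0x0e,0x55,0xf9,0x41,0xfc}
#4 dst[0x03+8] := {0x5f,0x47,0x48,0x1a,0xee,0x0e,0x55,0xf9}
#5 dst[0x1f+7] := {0x55,0xf9,0x72,0xb0,0x48,0x1a,0x5f}
query mem[0x24]=0x1a, mem[0x06]=0x1a, mem[0x10]=0x47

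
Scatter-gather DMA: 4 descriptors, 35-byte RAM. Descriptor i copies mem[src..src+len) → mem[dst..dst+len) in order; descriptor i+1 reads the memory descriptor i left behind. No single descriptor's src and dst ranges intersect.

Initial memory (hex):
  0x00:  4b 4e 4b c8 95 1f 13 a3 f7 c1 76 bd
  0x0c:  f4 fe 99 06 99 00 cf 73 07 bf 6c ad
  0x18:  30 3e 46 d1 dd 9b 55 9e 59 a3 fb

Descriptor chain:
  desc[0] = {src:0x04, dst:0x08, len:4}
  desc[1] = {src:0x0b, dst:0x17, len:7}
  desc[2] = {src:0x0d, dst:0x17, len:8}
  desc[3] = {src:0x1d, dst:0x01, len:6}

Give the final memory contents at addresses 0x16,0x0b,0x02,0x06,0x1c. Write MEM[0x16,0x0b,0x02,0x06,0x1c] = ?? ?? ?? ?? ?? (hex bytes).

D0: mem[0x08..0x0b] <- [95 1f 13 a3]
D1: mem[0x17..0x1d] <- [a3 f4 fe 99 06 99 00]
D2: mem[0x17..0x1e] <- [fe 99 06 99 00 cf 73 07]
D3: mem[0x01..0x06] <- [73 07 9e 59 a3 fb]
query mem[0x16]=0x6c, mem[0x0b]=0xa3, mem[0x02]=0x07, mem[0x06]=0xfb, mem[0x1c]=0xcf

MEM[0x16,0x0b,0x02,0x06,0x1c] = 6c a3 07 fb cf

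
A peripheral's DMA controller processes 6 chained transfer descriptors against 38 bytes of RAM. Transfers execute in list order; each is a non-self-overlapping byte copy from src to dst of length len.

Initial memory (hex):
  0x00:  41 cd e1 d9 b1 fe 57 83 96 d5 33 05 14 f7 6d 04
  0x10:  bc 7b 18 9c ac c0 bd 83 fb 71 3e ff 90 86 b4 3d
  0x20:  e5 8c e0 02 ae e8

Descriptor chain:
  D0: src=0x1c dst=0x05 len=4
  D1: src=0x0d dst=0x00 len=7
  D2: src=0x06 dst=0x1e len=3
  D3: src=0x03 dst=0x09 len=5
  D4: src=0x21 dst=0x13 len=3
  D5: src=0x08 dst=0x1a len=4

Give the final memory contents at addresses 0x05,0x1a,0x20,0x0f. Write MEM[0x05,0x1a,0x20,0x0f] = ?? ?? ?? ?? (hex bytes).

#0 dst[0x05+4] := {0x90,0x86,0xb4,0x3d}
#1 dst[0x00+7] := {0xf7,0x6d,0x04,0xbc,0x7b,0x18,0x9c}
#2 dst[0x1e+3] := {0x9c,0xb4,0x3d}
#3 dst[0x09+5] := {0xbc,0x7b,0x18,0x9c,0xb4}
#4 dst[0x13+3] := {0x8c,0xe0,0x02}
#5 dst[0x1a+4] := {0x3d,0xbc,0x7b,0x18}
query mem[0x05]=0x18, mem[0x1a]=0x3d, mem[0x20]=0x3d, mem[0x0f]=0x04

MEM[0x05,0x1a,0x20,0x0f] = 18 3d 3d 04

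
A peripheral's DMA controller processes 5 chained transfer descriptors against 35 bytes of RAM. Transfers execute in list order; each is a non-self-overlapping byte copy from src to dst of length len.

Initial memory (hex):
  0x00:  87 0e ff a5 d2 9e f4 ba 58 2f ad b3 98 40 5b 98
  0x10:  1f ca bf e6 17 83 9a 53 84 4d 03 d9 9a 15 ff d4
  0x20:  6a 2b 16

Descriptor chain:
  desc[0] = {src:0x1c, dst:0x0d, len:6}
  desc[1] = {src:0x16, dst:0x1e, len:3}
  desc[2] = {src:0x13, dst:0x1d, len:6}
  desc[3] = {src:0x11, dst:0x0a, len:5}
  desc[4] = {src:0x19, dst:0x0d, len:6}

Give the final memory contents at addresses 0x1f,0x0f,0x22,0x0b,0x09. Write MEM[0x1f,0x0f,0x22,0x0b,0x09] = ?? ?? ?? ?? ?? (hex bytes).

D0: mem[0x0d..0x12] <- [9a 15 ff d4 6a 2b]
D1: mem[0x1e..0x20] <- [9a 53 84]
D2: mem[0x1d..0x22] <- [e6 17 83 9a 53 84]
D3: mem[0x0a..0x0e] <- [6a 2b e6 17 83]
D4: mem[0x0d..0x12] <- [4d 03 d9 9a e6 17]
query mem[0x1f]=0x83, mem[0x0f]=0xd9, mem[0x22]=0x84, mem[0x0b]=0x2b, mem[0x09]=0x2f

MEM[0x1f,0x0f,0x22,0x0b,0x09] = 83 d9 84 2b 2f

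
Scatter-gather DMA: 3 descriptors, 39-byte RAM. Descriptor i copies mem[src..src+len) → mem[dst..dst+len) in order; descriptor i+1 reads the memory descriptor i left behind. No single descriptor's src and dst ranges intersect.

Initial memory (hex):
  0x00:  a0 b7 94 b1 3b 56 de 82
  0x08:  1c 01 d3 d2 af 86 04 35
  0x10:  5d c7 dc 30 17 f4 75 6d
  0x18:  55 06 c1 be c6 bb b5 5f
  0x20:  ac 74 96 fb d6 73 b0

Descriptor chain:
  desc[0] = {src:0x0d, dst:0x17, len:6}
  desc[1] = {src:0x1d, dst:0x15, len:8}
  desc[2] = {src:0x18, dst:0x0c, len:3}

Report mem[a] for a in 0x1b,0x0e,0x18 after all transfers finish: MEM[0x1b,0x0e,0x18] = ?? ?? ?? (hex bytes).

  after D0: wrote 6B at 0x17 = 8604355dc7dc
  after D1: wrote 8B at 0x15 = bbb55fac7496fbd6
  after D2: wrote 3B at 0x0c = ac7496
query mem[0x1b]=0xfb, mem[0x0e]=0x96, mem[0x18]=0xac

MEM[0x1b,0x0e,0x18] = fb 96 ac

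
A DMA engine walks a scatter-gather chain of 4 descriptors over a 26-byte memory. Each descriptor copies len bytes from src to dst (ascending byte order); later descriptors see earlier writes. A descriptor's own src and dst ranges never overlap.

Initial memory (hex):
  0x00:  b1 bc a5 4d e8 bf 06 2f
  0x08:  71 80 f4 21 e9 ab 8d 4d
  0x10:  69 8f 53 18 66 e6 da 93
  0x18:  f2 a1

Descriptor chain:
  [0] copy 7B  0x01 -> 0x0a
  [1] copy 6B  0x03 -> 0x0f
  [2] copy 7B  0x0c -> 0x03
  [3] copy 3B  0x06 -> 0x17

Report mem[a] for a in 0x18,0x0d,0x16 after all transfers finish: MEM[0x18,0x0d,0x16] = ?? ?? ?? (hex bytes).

MEM[0x18,0x0d,0x16] = e8 e8 da

[0] 0x01->0x0a len=7 : bc a5 4d e8 bf 06 2f
[1] 0x03->0x0f len=6 : 4d e8 bf 06 2f 71
[2] 0x0c->0x03 len=7 : 4d e8 bf 4d e8 bf 06
[3] 0x06->0x17 len=3 : 4d e8 bf
query mem[0x18]=0xe8, mem[0x0d]=0xe8, mem[0x16]=0xda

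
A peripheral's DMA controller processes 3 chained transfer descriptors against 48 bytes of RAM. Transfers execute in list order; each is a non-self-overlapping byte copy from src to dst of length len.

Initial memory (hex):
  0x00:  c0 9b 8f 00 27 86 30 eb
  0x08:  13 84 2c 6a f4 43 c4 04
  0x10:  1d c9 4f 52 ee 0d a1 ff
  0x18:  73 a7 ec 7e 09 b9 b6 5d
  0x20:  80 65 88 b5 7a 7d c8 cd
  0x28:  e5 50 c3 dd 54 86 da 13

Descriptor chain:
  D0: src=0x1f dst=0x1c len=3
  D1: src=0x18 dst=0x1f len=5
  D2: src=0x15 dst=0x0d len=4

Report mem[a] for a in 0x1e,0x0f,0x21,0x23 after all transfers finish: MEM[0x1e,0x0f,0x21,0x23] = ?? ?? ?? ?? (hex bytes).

[0] 0x1f->0x1c len=3 : 5d 80 65
[1] 0x18->0x1f len=5 : 73 a7 ec 7e 5d
[2] 0x15->0x0d len=4 : 0d a1 ff 73
query mem[0x1e]=0x65, mem[0x0f]=0xff, mem[0x21]=0xec, mem[0x23]=0x5d

MEM[0x1e,0x0f,0x21,0x23] = 65 ff ec 5d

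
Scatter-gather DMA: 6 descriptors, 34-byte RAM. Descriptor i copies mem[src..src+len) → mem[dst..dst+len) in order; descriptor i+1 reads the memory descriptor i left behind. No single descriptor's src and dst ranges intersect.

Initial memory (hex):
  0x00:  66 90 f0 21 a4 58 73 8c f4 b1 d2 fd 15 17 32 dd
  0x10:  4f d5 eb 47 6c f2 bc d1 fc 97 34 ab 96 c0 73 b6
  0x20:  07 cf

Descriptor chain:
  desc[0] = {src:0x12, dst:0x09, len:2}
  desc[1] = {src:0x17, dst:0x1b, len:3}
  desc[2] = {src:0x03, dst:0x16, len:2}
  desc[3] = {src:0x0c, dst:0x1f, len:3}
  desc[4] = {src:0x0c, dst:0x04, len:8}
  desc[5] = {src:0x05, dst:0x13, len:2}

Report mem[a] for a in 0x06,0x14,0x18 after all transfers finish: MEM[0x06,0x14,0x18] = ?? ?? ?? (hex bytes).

D0: mem[0x09..0x0a] <- [eb 47]
D1: mem[0x1b..0x1d] <- [d1 fc 97]
D2: mem[0x16..0x17] <- [21 a4]
D3: mem[0x1f..0x21] <- [15 17 32]
D4: mem[0x04..0x0b] <- [15 17 32 dd 4f d5 eb 47]
D5: mem[0x13..0x14] <- [17 32]
query mem[0x06]=0x32, mem[0x14]=0x32, mem[0x18]=0xfc

MEM[0x06,0x14,0x18] = 32 32 fc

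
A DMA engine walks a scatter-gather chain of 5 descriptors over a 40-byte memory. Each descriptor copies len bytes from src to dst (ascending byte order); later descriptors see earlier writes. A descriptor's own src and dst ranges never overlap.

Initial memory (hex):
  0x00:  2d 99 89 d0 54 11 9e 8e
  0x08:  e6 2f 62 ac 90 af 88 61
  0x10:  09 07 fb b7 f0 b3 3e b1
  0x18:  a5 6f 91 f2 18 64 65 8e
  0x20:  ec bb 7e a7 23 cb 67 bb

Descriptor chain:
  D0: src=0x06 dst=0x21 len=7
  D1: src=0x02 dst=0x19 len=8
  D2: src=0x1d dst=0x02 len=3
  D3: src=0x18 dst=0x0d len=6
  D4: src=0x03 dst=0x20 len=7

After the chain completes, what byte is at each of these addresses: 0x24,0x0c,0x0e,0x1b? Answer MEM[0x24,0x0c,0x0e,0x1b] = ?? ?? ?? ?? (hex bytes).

MEM[0x24,0x0c,0x0e,0x1b] = 8e 90 89 54

  after D0: wrote 7B at 0x21 = 9e8ee62f62ac90
  after D1: wrote 8B at 0x19 = 89d054119e8ee62f
  after D2: wrote 3B at 0x02 = 9e8ee6
  after D3: wrote 6B at 0x0d = a589d054119e
  after D4: wrote 7B at 0x20 = 8ee6119e8ee62f
query mem[0x24]=0x8e, mem[0x0c]=0x90, mem[0x0e]=0x89, mem[0x1b]=0x54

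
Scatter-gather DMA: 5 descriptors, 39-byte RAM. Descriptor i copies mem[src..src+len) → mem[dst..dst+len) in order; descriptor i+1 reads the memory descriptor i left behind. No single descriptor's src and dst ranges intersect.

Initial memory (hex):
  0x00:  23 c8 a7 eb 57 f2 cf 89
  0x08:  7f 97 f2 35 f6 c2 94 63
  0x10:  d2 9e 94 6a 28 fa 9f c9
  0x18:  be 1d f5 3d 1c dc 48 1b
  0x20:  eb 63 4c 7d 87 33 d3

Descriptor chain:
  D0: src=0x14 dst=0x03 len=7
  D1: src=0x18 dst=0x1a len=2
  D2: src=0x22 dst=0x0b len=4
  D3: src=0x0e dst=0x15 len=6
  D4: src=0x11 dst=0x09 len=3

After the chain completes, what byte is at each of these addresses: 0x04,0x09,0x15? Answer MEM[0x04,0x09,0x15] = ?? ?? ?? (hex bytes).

D0: mem[0x03..0x09] <- [28 fa 9f c9 be 1d f5]
D1: mem[0x1a..0x1b] <- [be 1d]
D2: mem[0x0b..0x0e] <- [4c 7d 87 33]
D3: mem[0x15..0x1a] <- [33 63 d2 9e 94 6a]
D4: mem[0x09..0x0b] <- [9e 94 6a]
query mem[0x04]=0xfa, mem[0x09]=0x9e, mem[0x15]=0x33

MEM[0x04,0x09,0x15] = fa 9e 33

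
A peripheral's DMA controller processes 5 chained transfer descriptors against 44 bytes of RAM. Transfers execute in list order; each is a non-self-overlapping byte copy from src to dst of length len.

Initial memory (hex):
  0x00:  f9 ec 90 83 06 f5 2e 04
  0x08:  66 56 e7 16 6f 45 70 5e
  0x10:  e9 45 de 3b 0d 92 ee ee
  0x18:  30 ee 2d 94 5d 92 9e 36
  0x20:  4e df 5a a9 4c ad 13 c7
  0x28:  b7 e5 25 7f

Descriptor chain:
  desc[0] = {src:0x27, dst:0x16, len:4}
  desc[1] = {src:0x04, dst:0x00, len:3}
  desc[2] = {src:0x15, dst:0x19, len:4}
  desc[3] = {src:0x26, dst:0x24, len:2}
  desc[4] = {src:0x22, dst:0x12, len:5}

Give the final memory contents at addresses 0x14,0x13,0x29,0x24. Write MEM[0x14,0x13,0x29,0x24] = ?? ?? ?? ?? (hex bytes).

MEM[0x14,0x13,0x29,0x24] = 13 a9 e5 13

#0 dst[0x16+4] := {0xc7,0xb7,0xe5,0x25}
#1 dst[0x00+3] := {0x06,0xf5,0x2e}
#2 dst[0x19+4] := {0x92,0xc7,0xb7,0xe5}
#3 dst[0x24+2] := {0x13,0xc7}
#4 dst[0x12+5] := {0x5a,0xa9,0x13,0xc7,0x13}
query mem[0x14]=0x13, mem[0x13]=0xa9, mem[0x29]=0xe5, mem[0x24]=0x13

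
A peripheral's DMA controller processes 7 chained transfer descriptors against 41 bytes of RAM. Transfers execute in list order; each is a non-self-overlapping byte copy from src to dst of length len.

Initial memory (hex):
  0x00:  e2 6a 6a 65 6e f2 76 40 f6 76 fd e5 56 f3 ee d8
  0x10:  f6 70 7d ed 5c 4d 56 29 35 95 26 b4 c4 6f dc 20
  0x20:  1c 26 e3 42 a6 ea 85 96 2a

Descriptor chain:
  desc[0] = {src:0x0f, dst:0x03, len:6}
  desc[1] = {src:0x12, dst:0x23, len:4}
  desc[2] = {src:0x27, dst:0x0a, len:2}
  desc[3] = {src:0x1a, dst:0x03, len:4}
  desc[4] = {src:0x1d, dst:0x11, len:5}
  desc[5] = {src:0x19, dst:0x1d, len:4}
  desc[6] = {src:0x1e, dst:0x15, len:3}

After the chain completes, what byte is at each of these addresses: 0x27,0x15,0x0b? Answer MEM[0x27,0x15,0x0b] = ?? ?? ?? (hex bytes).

  after D0: wrote 6B at 0x03 = d8f6707ded5c
  after D1: wrote 4B at 0x23 = 7ded5c4d
  after D2: wrote 2B at 0x0a = 962a
  after D3: wrote 4B at 0x03 = 26b4c46f
  after D4: wrote 5B at 0x11 = 6fdc201c26
  after D5: wrote 4B at 0x1d = 9526b4c4
  after D6: wrote 3B at 0x15 = 26b4c4
query mem[0x27]=0x96, mem[0x15]=0x26, mem[0x0b]=0x2a

MEM[0x27,0x15,0x0b] = 96 26 2a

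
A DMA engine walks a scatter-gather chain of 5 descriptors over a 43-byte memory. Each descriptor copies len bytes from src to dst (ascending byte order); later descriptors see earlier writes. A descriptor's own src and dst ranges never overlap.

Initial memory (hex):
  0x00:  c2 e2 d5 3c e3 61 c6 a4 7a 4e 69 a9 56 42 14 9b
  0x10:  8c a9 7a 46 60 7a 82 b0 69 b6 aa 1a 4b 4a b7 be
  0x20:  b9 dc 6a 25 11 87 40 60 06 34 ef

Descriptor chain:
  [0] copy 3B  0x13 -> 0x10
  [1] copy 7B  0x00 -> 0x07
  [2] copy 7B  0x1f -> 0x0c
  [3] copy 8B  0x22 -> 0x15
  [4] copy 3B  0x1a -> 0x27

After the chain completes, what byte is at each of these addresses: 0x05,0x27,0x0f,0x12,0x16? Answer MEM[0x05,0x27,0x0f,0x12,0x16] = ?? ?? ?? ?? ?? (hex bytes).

MEM[0x05,0x27,0x0f,0x12,0x16] = 61 60 6a 87 25

[0] 0x13->0x10 len=3 : 46 60 7a
[1] 0x00->0x07 len=7 : c2 e2 d5 3c e3 61 c6
[2] 0x1f->0x0c len=7 : be b9 dc 6a 25 11 87
[3] 0x22->0x15 len=8 : 6a 25 11 87 40 60 06 34
[4] 0x1a->0x27 len=3 : 60 06 34
query mem[0x05]=0x61, mem[0x27]=0x60, mem[0x0f]=0x6a, mem[0x12]=0x87, mem[0x16]=0x25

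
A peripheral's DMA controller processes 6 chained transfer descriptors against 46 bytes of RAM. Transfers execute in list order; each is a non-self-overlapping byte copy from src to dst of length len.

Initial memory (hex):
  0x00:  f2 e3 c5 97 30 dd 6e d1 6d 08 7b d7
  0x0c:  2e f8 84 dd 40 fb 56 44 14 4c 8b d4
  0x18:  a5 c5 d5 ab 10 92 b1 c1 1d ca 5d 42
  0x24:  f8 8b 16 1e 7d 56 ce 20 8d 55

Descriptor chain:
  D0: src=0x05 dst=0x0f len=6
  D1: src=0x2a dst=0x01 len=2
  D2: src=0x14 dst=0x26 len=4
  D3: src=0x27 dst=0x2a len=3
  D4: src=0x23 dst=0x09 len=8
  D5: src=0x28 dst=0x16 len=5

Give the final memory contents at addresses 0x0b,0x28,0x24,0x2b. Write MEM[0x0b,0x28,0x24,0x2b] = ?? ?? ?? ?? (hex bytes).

MEM[0x0b,0x28,0x24,0x2b] = 8b 8b f8 8b

[0] 0x05->0x0f len=6 : dd 6e d1 6d 08 7b
[1] 0x2a->0x01 len=2 : ce 20
[2] 0x14->0x26 len=4 : 7b 4c 8b d4
[3] 0x27->0x2a len=3 : 4c 8b d4
[4] 0x23->0x09 len=8 : 42 f8 8b 7b 4c 8b d4 4c
[5] 0x28->0x16 len=5 : 8b d4 4c 8b d4
query mem[0x0b]=0x8b, mem[0x28]=0x8b, mem[0x24]=0xf8, mem[0x2b]=0x8b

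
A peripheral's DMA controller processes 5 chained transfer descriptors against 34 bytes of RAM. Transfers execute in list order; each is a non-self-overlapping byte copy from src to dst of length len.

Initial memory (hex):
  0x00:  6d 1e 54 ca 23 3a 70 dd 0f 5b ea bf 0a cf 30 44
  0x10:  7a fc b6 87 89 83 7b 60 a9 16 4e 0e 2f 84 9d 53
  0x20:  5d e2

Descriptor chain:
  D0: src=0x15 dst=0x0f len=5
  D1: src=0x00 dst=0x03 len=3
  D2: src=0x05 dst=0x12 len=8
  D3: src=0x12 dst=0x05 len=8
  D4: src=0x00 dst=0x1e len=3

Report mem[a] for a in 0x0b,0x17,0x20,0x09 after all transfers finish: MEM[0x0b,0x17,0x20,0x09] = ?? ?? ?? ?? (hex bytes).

D0: mem[0x0f..0x13] <- [83 7b 60 a9 16]
D1: mem[0x03..0x05] <- [6d 1e 54]
D2: mem[0x12..0x19] <- [54 70 dd 0f 5b ea bf 0a]
D3: mem[0x05..0x0c] <- [54 70 dd 0f 5b ea bf 0a]
D4: mem[0x1e..0x20] <- [6d 1e 54]
query mem[0x0b]=0xbf, mem[0x17]=0xea, mem[0x20]=0x54, mem[0x09]=0x5b

MEM[0x0b,0x17,0x20,0x09] = bf ea 54 5b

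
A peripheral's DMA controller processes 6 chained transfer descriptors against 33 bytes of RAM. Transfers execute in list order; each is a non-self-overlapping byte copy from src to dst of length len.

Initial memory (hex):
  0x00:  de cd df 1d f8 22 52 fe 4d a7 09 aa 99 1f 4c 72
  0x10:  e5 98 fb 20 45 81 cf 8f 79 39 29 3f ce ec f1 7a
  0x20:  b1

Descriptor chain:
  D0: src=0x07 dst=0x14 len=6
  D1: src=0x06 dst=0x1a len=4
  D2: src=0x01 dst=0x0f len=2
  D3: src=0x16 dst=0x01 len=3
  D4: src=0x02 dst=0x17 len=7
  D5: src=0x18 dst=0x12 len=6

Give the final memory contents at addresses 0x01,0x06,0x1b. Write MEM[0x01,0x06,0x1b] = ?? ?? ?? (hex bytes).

MEM[0x01,0x06,0x1b] = a7 52 52

D0: mem[0x14..0x19] <- [fe 4d a7 09 aa 99]
D1: mem[0x1a..0x1d] <- [52 fe 4d a7]
D2: mem[0x0f..0x10] <- [cd df]
D3: mem[0x01..0x03] <- [a7 09 aa]
D4: mem[0x17..0x1d] <- [09 aa f8 22 52 fe 4d]
D5: mem[0x12..0x17] <- [aa f8 22 52 fe 4d]
query mem[0x01]=0xa7, mem[0x06]=0x52, mem[0x1b]=0x52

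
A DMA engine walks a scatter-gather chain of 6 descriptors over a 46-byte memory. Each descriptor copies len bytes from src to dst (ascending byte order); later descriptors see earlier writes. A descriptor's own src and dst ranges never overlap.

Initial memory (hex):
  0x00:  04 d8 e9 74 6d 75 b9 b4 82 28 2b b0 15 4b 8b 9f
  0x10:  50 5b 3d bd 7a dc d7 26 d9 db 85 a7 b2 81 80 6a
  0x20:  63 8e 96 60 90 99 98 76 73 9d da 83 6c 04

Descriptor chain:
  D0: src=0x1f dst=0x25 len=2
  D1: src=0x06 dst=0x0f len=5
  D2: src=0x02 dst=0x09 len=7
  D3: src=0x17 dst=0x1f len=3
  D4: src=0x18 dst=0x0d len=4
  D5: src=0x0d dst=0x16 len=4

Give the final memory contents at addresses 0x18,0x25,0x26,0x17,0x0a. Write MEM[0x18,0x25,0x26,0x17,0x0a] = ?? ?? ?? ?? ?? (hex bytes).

MEM[0x18,0x25,0x26,0x17,0x0a] = 85 6a 63 db 74

D0: mem[0x25..0x26] <- [6a 63]
D1: mem[0x0f..0x13] <- [b9 b4 82 28 2b]
D2: mem[0x09..0x0f] <- [e9 74 6d 75 b9 b4 82]
D3: mem[0x1f..0x21] <- [26 d9 db]
D4: mem[0x0d..0x10] <- [d9 db 85 a7]
D5: mem[0x16..0x19] <- [d9 db 85 a7]
query mem[0x18]=0x85, mem[0x25]=0x6a, mem[0x26]=0x63, mem[0x17]=0xdb, mem[0x0a]=0x74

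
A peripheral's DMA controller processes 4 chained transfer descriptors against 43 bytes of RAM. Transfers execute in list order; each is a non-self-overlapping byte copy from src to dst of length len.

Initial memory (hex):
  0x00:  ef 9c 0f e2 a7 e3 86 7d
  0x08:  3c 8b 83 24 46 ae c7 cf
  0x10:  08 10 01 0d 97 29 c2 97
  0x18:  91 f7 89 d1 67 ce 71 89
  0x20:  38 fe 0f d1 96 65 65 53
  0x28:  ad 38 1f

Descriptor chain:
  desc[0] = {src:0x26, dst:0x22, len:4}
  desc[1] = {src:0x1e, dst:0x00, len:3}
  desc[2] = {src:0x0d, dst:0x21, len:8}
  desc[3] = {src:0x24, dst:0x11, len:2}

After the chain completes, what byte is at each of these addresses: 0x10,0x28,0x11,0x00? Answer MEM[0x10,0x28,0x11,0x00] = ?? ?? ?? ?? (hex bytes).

MEM[0x10,0x28,0x11,0x00] = 08 97 08 71

D0: mem[0x22..0x25] <- [65 53 ad 38]
D1: mem[0x00..0x02] <- [71 89 38]
D2: mem[0x21..0x28] <- [ae c7 cf 08 10 01 0d 97]
D3: mem[0x11..0x12] <- [08 10]
query mem[0x10]=0x08, mem[0x28]=0x97, mem[0x11]=0x08, mem[0x00]=0x71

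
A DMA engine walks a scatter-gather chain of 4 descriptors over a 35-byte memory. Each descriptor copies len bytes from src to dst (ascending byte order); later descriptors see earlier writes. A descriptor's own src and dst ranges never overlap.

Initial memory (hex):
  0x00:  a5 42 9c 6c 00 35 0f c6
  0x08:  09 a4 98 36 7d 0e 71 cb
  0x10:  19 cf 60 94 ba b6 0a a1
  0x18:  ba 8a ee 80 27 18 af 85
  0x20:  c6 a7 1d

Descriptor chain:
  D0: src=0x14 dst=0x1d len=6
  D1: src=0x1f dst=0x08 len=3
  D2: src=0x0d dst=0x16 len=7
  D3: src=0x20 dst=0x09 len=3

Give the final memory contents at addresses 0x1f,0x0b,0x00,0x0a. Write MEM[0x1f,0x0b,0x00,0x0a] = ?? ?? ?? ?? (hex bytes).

MEM[0x1f,0x0b,0x00,0x0a] = 0a 8a a5 ba

#0 dst[0x1d+6] := {0xba,0xb6,0x0a,0xa1,0xba,0x8a}
#1 dst[0x08+3] := {0x0a,0xa1,0xba}
#2 dst[0x16+7] := {0x0e,0x71,0xcb,0x19,0xcf,0x60,0x94}
#3 dst[0x09+3] := {0xa1,0xba,0x8a}
query mem[0x1f]=0x0a, mem[0x0b]=0x8a, mem[0x00]=0xa5, mem[0x0a]=0xba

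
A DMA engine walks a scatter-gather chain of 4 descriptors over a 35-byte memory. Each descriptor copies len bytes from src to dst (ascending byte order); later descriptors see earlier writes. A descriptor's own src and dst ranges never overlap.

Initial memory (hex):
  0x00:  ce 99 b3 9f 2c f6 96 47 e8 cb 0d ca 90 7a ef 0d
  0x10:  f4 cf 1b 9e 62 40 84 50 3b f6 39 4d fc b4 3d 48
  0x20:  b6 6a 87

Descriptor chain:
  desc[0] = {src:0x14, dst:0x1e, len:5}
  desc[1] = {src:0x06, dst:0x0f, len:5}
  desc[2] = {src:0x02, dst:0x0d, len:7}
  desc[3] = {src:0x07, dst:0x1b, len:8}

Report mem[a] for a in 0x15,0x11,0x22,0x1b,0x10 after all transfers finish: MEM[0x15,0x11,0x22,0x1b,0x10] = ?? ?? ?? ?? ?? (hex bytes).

MEM[0x15,0x11,0x22,0x1b,0x10] = 40 96 9f 47 f6

[0] 0x14->0x1e len=5 : 62 40 84 50 3b
[1] 0x06->0x0f len=5 : 96 47 e8 cb 0d
[2] 0x02->0x0d len=7 : b3 9f 2c f6 96 47 e8
[3] 0x07->0x1b len=8 : 47 e8 cb 0d ca 90 b3 9f
query mem[0x15]=0x40, mem[0x11]=0x96, mem[0x22]=0x9f, mem[0x1b]=0x47, mem[0x10]=0xf6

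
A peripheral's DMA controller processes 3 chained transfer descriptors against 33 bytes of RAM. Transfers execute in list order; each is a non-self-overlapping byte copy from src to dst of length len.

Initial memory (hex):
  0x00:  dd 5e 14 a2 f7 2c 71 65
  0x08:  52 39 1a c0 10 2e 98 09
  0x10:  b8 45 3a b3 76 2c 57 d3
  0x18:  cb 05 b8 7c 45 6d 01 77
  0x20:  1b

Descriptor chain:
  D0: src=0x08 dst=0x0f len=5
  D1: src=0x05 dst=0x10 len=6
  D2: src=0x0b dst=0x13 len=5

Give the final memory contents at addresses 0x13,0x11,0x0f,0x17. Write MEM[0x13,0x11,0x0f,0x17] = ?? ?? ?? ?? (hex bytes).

MEM[0x13,0x11,0x0f,0x17] = c0 71 52 52

#0 dst[0x0f+5] := {0x52,0x39,0x1a,0xc0,0x10}
#1 dst[0x10+6] := {0x2c,0x71,0x65,0x52,0x39,0x1a}
#2 dst[0x13+5] := {0xc0,0x10,0x2e,0x98,0x52}
query mem[0x13]=0xc0, mem[0x11]=0x71, mem[0x0f]=0x52, mem[0x17]=0x52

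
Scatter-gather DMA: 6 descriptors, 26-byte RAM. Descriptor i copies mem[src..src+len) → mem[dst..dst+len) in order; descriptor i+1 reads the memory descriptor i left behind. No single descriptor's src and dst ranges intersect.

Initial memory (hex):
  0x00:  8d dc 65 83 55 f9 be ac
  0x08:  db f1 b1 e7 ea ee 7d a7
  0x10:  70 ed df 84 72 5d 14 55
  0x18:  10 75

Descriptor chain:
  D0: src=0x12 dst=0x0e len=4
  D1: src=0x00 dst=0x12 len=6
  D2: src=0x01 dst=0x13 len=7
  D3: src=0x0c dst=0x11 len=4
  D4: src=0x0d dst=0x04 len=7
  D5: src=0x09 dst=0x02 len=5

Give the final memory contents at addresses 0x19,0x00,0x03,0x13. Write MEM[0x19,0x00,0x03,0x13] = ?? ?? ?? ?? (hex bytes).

  after D0: wrote 4B at 0x0e = df84725d
  after D1: wrote 6B at 0x12 = 8ddc658355f9
  after D2: wrote 7B at 0x13 = dc658355f9beac
  after D3: wrote 4B at 0x11 = eaeedf84
  after D4: wrote 7B at 0x04 = eedf8472eaeedf
  after D5: wrote 5B at 0x02 = eedfe7eaee
query mem[0x19]=0xac, mem[0x00]=0x8d, mem[0x03]=0xdf, mem[0x13]=0xdf

MEM[0x19,0x00,0x03,0x13] = ac 8d df df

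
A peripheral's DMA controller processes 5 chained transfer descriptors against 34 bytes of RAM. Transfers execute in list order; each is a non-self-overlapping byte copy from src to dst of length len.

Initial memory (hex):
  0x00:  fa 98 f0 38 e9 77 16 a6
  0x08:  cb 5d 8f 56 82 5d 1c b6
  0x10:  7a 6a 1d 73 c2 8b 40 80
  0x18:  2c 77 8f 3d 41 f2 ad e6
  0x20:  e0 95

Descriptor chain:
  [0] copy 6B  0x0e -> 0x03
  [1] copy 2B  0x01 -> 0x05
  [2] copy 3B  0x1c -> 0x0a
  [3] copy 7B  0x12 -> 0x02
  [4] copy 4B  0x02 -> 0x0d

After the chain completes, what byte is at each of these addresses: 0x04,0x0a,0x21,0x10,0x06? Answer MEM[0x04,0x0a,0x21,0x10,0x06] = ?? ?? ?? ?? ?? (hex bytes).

MEM[0x04,0x0a,0x21,0x10,0x06] = c2 41 95 8b 40

#0 dst[0x03+6] := {0x1c,0xb6,0x7a,0x6a,0x1d,0x73}
#1 dst[0x05+2] := {0x98,0xf0}
#2 dst[0x0a+3] := {0x41,0xf2,0xad}
#3 dst[0x02+7] := {0x1d,0x73,0xc2,0x8b,0x40,0x80,0x2c}
#4 dst[0x0d+4] := {0x1d,0x73,0xc2,0x8b}
query mem[0x04]=0xc2, mem[0x0a]=0x41, mem[0x21]=0x95, mem[0x10]=0x8b, mem[0x06]=0x40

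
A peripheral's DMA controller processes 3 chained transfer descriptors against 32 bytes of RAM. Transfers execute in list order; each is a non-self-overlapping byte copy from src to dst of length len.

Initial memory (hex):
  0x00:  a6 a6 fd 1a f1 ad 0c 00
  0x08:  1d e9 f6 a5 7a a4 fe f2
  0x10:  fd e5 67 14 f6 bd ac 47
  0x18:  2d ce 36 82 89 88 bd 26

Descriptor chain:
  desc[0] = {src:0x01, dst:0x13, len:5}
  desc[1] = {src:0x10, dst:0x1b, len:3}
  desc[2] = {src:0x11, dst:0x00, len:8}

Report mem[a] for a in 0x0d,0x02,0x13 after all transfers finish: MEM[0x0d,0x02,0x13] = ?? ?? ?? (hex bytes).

MEM[0x0d,0x02,0x13] = a4 a6 a6

D0: mem[0x13..0x17] <- [a6 fd 1a f1 ad]
D1: mem[0x1b..0x1d] <- [fd e5 67]
D2: mem[0x00..0x07] <- [e5 67 a6 fd 1a f1 ad 2d]
query mem[0x0d]=0xa4, mem[0x02]=0xa6, mem[0x13]=0xa6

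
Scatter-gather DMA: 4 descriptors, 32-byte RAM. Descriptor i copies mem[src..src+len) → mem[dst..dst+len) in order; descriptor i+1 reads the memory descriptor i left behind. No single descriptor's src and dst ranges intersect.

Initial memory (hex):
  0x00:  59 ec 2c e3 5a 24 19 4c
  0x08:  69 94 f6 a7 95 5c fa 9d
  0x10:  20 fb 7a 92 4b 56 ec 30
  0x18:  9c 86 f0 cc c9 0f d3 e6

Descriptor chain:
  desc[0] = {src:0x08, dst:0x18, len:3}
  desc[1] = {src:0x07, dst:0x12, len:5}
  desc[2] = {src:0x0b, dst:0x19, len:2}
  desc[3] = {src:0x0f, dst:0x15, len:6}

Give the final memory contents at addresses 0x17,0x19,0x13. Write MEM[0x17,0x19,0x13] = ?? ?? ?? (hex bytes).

#0 dst[0x18+3] := {0x69,0x94,0xf6}
#1 dst[0x12+5] := {0x4c,0x69,0x94,0xf6,0xa7}
#2 dst[0x19+2] := {0xa7,0x95}
#3 dst[0x15+6] := {0x9d,0x20,0xfb,0x4c,0x69,0x94}
query mem[0x17]=0xfb, mem[0x19]=0x69, mem[0x13]=0x69

MEM[0x17,0x19,0x13] = fb 69 69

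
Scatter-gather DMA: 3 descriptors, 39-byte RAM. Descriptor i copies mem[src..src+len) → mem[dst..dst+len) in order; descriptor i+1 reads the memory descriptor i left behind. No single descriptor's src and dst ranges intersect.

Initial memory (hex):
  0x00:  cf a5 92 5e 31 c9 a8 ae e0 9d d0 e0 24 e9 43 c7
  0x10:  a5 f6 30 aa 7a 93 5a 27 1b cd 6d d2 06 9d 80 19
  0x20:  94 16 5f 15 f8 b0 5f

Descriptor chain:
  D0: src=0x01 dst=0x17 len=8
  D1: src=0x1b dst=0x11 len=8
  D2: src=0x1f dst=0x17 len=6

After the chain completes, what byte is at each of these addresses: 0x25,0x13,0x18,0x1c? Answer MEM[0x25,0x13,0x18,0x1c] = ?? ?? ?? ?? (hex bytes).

MEM[0x25,0x13,0x18,0x1c] = b0 ae 94 f8

#0 dst[0x17+8] := {0xa5,0x92,0x5e,0x31,0xc9,0xa8,0xae,0xe0}
#1 dst[0x11+8] := {0xc9,0xa8,0xae,0xe0,0x19,0x94,0x16,0x5f}
#2 dst[0x17+6] := {0x19,0x94,0x16,0x5f,0x15,0xf8}
query mem[0x25]=0xb0, mem[0x13]=0xae, mem[0x18]=0x94, mem[0x1c]=0xf8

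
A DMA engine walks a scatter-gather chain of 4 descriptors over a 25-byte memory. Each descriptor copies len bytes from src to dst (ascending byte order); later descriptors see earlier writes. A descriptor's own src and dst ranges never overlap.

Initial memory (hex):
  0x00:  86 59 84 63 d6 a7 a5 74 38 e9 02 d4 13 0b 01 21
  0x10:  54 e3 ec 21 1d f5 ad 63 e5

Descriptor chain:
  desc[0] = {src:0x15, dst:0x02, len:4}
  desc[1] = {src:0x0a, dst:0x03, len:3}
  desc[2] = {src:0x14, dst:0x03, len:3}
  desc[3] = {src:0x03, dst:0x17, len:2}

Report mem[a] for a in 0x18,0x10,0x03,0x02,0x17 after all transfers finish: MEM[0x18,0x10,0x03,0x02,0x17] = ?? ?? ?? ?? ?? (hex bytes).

MEM[0x18,0x10,0x03,0x02,0x17] = f5 54 1d f5 1d

#0 dst[0x02+4] := {0xf5,0xad,0x63,0xe5}
#1 dst[0x03+3] := {0x02,0xd4,0x13}
#2 dst[0x03+3] := {0x1d,0xf5,0xad}
#3 dst[0x17+2] := {0x1d,0xf5}
query mem[0x18]=0xf5, mem[0x10]=0x54, mem[0x03]=0x1d, mem[0x02]=0xf5, mem[0x17]=0x1d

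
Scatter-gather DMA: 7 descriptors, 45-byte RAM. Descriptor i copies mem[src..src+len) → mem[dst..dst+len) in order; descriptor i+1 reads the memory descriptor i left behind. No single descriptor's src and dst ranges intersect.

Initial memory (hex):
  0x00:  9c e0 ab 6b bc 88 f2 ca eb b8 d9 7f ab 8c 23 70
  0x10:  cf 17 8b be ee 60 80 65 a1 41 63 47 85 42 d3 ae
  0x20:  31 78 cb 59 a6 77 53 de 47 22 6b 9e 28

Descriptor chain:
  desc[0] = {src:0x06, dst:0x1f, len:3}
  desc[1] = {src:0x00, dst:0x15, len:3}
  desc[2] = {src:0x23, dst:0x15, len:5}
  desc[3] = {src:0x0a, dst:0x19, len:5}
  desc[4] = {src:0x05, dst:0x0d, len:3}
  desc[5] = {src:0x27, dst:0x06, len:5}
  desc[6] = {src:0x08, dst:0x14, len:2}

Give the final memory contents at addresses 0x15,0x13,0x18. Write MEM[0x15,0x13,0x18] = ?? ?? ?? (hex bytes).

D0: mem[0x1f..0x21] <- [f2 ca eb]
D1: mem[0x15..0x17] <- [9c e0 ab]
D2: mem[0x15..0x19] <- [59 a6 77 53 de]
D3: mem[0x19..0x1d] <- [d9 7f ab 8c 23]
D4: mem[0x0d..0x0f] <- [88 f2 ca]
D5: mem[0x06..0x0a] <- [de 47 22 6b 9e]
D6: mem[0x14..0x15] <- [22 6b]
query mem[0x15]=0x6b, mem[0x13]=0xbe, mem[0x18]=0x53

MEM[0x15,0x13,0x18] = 6b be 53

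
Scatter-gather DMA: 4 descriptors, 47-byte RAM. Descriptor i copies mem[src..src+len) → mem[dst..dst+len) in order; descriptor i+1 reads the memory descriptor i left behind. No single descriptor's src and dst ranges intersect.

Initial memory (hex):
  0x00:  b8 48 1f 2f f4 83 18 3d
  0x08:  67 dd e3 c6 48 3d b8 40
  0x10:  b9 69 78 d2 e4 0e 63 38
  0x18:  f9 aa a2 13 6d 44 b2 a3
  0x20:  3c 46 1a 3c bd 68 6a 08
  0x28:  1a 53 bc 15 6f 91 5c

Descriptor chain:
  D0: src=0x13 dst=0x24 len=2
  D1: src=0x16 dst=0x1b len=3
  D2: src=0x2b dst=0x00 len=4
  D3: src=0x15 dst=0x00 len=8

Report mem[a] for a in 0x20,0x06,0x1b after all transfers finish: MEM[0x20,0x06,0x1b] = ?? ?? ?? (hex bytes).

[0] 0x13->0x24 len=2 : d2 e4
[1] 0x16->0x1b len=3 : 63 38 f9
[2] 0x2b->0x00 len=4 : 15 6f 91 5c
[3] 0x15->0x00 len=8 : 0e 63 38 f9 aa a2 63 38
query mem[0x20]=0x3c, mem[0x06]=0x63, mem[0x1b]=0x63

MEM[0x20,0x06,0x1b] = 3c 63 63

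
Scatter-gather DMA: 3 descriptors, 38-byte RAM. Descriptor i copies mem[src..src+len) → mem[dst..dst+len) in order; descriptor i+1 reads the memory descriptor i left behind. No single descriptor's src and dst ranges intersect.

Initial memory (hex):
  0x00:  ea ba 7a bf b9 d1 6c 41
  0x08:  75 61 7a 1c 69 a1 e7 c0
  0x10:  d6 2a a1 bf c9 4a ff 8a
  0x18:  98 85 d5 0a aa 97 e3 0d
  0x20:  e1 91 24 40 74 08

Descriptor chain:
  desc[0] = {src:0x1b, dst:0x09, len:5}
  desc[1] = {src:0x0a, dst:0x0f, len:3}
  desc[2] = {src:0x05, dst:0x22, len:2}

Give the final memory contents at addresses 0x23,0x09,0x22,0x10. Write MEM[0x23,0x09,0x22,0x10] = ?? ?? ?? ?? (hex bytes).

MEM[0x23,0x09,0x22,0x10] = 6c 0a d1 97

  after D0: wrote 5B at 0x09 = 0aaa97e30d
  after D1: wrote 3B at 0x0f = aa97e3
  after D2: wrote 2B at 0x22 = d16c
query mem[0x23]=0x6c, mem[0x09]=0x0a, mem[0x22]=0xd1, mem[0x10]=0x97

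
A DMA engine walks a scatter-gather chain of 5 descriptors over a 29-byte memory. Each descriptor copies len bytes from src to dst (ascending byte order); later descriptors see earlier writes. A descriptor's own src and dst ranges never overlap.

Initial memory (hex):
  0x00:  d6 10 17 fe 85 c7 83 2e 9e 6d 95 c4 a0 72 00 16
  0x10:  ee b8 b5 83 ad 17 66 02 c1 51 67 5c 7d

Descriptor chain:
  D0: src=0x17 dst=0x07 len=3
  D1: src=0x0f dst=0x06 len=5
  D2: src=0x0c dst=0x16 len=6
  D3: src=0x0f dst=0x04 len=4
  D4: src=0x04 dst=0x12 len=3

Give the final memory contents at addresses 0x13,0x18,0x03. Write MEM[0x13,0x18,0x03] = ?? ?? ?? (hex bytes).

MEM[0x13,0x18,0x03] = ee 00 fe

#0 dst[0x07+3] := {0x02,0xc1,0x51}
#1 dst[0x06+5] := {0x16,0xee,0xb8,0xb5,0x83}
#2 dst[0x16+6] := {0xa0,0x72,0x00,0x16,0xee,0xb8}
#3 dst[0x04+4] := {0x16,0xee,0xb8,0xb5}
#4 dst[0x12+3] := {0x16,0xee,0xb8}
query mem[0x13]=0xee, mem[0x18]=0x00, mem[0x03]=0xfe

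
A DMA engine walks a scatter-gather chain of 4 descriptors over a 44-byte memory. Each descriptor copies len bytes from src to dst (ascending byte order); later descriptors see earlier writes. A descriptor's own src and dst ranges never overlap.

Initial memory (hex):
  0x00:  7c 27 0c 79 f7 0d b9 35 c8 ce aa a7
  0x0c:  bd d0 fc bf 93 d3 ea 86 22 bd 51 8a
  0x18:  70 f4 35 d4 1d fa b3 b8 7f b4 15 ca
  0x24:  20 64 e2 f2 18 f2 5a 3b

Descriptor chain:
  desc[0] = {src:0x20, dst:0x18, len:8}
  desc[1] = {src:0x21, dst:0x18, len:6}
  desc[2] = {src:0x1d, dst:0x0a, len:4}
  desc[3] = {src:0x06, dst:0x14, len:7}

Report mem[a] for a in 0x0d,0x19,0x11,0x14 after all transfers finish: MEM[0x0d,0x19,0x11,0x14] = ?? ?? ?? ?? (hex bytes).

MEM[0x0d,0x19,0x11,0x14] = 7f e2 d3 b9

  after D0: wrote 8B at 0x18 = 7fb415ca2064e2f2
  after D1: wrote 6B at 0x18 = b415ca2064e2
  after D2: wrote 4B at 0x0a = e2e2f27f
  after D3: wrote 7B at 0x14 = b935c8cee2e2f2
query mem[0x0d]=0x7f, mem[0x19]=0xe2, mem[0x11]=0xd3, mem[0x14]=0xb9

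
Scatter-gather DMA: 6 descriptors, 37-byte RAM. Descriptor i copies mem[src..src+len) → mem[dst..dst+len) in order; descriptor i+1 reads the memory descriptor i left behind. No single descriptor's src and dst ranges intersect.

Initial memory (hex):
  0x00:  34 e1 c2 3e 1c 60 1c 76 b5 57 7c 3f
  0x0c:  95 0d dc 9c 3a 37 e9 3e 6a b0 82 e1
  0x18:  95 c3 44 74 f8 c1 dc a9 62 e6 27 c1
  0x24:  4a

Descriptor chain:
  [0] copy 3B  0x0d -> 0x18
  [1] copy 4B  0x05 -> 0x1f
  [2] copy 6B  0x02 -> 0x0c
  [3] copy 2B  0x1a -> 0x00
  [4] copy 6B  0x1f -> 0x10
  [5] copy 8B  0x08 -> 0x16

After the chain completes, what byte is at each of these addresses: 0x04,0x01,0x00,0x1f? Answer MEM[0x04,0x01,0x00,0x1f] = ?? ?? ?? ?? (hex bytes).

D0: mem[0x18..0x1a] <- [0d dc 9c]
D1: mem[0x1f..0x22] <- [60 1c 76 b5]
D2: mem[0x0c..0x11] <- [c2 3e 1c 60 1c 76]
D3: mem[0x00..0x01] <- [9c 74]
D4: mem[0x10..0x15] <- [60 1c 76 b5 c1 4a]
D5: mem[0x16..0x1d] <- [b5 57 7c 3f c2 3e 1c 60]
query mem[0x04]=0x1c, mem[0x01]=0x74, mem[0x00]=0x9c, mem[0x1f]=0x60

MEM[0x04,0x01,0x00,0x1f] = 1c 74 9c 60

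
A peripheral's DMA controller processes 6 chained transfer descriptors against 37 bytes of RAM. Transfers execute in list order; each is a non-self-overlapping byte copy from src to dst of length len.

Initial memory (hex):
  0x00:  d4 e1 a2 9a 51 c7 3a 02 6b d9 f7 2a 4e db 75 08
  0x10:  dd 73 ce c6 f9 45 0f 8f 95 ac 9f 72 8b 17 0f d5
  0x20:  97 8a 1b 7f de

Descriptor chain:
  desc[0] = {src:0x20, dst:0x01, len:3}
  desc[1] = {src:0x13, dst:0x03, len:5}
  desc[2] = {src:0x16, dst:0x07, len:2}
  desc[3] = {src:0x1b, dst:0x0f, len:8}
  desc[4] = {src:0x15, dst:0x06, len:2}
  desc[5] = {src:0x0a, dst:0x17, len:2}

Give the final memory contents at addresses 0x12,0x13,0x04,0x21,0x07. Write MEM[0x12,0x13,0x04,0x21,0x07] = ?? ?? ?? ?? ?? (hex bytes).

MEM[0x12,0x13,0x04,0x21,0x07] = 0f d5 f9 8a 1b

[0] 0x20->0x01 len=3 : 97 8a 1b
[1] 0x13->0x03 len=5 : c6 f9 45 0f 8f
[2] 0x16->0x07 len=2 : 0f 8f
[3] 0x1b->0x0f len=8 : 72 8b 17 0f d5 97 8a 1b
[4] 0x15->0x06 len=2 : 8a 1b
[5] 0x0a->0x17 len=2 : f7 2a
query mem[0x12]=0x0f, mem[0x13]=0xd5, mem[0x04]=0xf9, mem[0x21]=0x8a, mem[0x07]=0x1b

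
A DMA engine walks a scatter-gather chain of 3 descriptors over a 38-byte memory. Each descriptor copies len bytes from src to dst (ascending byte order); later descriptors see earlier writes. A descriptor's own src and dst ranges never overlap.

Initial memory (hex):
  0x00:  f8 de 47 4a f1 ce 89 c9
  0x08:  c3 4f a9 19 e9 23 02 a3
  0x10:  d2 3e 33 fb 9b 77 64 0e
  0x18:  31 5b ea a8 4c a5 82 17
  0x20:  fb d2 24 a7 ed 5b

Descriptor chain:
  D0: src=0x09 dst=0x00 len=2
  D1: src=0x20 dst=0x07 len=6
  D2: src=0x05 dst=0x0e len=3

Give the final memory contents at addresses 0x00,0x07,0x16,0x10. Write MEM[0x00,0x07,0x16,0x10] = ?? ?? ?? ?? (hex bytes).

MEM[0x00,0x07,0x16,0x10] = 4f fb 64 fb

  after D0: wrote 2B at 0x00 = 4fa9
  after D1: wrote 6B at 0x07 = fbd224a7ed5b
  after D2: wrote 3B at 0x0e = ce89fb
query mem[0x00]=0x4f, mem[0x07]=0xfb, mem[0x16]=0x64, mem[0x10]=0xfb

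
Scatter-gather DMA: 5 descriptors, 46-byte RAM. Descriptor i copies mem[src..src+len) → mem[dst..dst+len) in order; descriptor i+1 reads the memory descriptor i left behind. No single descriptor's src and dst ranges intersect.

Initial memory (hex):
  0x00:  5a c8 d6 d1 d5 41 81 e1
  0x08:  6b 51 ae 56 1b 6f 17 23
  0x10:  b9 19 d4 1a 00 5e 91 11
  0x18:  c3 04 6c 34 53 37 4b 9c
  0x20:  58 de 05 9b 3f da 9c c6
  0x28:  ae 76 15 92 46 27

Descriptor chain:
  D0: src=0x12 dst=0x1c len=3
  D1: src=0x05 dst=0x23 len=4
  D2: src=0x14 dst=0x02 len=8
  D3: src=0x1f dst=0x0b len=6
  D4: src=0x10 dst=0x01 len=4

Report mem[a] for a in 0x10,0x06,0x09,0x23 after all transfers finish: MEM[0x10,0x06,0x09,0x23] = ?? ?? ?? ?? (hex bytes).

D0: mem[0x1c..0x1e] <- [d4 1a 00]
D1: mem[0x23..0x26] <- [41 81 e1 6b]
D2: mem[0x02..0x09] <- [00 5e 91 11 c3 04 6c 34]
D3: mem[0x0b..0x10] <- [9c 58 de 05 41 81]
D4: mem[0x01..0x04] <- [81 19 d4 1a]
query mem[0x10]=0x81, mem[0x06]=0xc3, mem[0x09]=0x34, mem[0x23]=0x41

MEM[0x10,0x06,0x09,0x23] = 81 c3 34 41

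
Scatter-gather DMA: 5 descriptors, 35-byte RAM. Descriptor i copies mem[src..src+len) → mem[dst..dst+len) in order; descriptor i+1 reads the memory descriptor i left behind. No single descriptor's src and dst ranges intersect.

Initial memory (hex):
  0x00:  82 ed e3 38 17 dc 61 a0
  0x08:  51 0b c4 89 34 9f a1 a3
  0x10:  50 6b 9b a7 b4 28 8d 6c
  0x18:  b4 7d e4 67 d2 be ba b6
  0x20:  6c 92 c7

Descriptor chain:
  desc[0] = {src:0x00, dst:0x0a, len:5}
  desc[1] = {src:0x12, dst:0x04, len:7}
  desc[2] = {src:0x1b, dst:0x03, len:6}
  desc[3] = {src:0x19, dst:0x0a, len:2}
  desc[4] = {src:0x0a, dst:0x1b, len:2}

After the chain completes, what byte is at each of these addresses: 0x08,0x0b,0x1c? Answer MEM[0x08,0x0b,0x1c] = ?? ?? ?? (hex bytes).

MEM[0x08,0x0b,0x1c] = 6c e4 e4

  after D0: wrote 5B at 0x0a = 82ede33817
  after D1: wrote 7B at 0x04 = 9ba7b4288d6cb4
  after D2: wrote 6B at 0x03 = 67d2bebab66c
  after D3: wrote 2B at 0x0a = 7de4
  after D4: wrote 2B at 0x1b = 7de4
query mem[0x08]=0x6c, mem[0x0b]=0xe4, mem[0x1c]=0xe4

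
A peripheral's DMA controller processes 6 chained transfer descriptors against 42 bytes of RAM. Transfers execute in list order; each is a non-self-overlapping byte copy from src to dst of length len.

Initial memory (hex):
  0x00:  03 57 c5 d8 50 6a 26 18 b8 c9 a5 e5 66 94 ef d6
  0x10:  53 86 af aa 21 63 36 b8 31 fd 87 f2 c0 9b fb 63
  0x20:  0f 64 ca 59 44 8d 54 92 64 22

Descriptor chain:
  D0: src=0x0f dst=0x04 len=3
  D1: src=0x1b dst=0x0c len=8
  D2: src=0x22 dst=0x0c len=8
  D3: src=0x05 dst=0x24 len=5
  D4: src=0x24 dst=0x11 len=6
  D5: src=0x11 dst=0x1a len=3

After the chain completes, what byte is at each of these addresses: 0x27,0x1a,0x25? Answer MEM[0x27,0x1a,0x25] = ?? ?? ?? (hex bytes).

MEM[0x27,0x1a,0x25] = b8 53 86

  after D0: wrote 3B at 0x04 = d65386
  after D1: wrote 8B at 0x0c = f2c09bfb630f64ca
  after D2: wrote 8B at 0x0c = ca59448d54926422
  after D3: wrote 5B at 0x24 = 538618b8c9
  after D4: wrote 6B at 0x11 = 538618b8c922
  after D5: wrote 3B at 0x1a = 538618
query mem[0x27]=0xb8, mem[0x1a]=0x53, mem[0x25]=0x86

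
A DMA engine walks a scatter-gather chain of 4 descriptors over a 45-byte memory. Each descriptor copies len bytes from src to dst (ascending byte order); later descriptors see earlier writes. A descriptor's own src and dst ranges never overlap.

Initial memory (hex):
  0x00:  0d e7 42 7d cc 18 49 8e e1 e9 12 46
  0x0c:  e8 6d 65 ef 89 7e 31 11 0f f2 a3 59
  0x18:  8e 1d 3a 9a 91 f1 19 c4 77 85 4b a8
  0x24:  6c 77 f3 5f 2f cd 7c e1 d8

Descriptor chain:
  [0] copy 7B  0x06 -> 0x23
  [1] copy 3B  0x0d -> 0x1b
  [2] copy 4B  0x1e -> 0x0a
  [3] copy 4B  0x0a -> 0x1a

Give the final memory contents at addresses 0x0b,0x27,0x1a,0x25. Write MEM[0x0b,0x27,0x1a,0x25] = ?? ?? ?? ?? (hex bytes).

[0] 0x06->0x23 len=7 : 49 8e e1 e9 12 46 e8
[1] 0x0d->0x1b len=3 : 6d 65 ef
[2] 0x1e->0x0a len=4 : 19 c4 77 85
[3] 0x0a->0x1a len=4 : 19 c4 77 85
query mem[0x0b]=0xc4, mem[0x27]=0x12, mem[0x1a]=0x19, mem[0x25]=0xe1

MEM[0x0b,0x27,0x1a,0x25] = c4 12 19 e1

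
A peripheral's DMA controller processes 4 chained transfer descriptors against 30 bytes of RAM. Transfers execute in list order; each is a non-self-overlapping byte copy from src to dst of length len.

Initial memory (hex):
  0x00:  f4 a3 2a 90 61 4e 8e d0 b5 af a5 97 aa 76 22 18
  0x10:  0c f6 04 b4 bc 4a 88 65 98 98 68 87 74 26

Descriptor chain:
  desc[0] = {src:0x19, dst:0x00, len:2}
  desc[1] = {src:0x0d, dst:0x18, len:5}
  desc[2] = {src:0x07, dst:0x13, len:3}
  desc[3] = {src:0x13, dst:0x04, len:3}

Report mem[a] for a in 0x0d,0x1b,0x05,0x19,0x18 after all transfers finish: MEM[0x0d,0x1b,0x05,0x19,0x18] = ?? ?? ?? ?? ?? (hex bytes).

MEM[0x0d,0x1b,0x05,0x19,0x18] = 76 0c b5 22 76

D0: mem[0x00..0x01] <- [98 68]
D1: mem[0x18..0x1c] <- [76 22 18 0c f6]
D2: mem[0x13..0x15] <- [d0 b5 af]
D3: mem[0x04..0x06] <- [d0 b5 af]
query mem[0x0d]=0x76, mem[0x1b]=0x0c, mem[0x05]=0xb5, mem[0x19]=0x22, mem[0x18]=0x76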